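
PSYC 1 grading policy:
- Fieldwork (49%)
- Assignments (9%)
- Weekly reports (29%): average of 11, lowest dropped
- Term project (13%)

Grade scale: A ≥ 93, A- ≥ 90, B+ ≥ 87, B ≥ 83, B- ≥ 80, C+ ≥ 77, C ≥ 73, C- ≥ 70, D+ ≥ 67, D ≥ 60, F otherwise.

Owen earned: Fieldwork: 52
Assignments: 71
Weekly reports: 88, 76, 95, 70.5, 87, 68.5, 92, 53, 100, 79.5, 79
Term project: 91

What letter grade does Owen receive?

Weekly reports: drop 53 → average of remaining 10 = 835.5/10 = 83.55
Weighted total:
  Fieldwork 52 × 0.49 = 25.48
  Assignments 71 × 0.09 = 6.39
  Weekly reports 83.55 × 0.29 = 24.2295
  Term project 91 × 0.13 = 11.83
Sum = 67.9295
67.9295 is ≥ 67 and < 70 → D+

D+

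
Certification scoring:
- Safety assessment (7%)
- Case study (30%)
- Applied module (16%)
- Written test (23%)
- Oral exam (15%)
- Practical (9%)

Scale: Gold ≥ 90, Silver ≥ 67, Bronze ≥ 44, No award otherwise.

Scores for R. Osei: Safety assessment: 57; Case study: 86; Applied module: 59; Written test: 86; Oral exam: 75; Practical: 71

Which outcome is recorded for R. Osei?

Weighted total:
  Safety assessment 57 × 0.07 = 3.99
  Case study 86 × 0.3 = 25.8
  Applied module 59 × 0.16 = 9.44
  Written test 86 × 0.23 = 19.78
  Oral exam 75 × 0.15 = 11.25
  Practical 71 × 0.09 = 6.39
Sum = 76.65
76.65 is ≥ 67 and < 90 → Silver

Silver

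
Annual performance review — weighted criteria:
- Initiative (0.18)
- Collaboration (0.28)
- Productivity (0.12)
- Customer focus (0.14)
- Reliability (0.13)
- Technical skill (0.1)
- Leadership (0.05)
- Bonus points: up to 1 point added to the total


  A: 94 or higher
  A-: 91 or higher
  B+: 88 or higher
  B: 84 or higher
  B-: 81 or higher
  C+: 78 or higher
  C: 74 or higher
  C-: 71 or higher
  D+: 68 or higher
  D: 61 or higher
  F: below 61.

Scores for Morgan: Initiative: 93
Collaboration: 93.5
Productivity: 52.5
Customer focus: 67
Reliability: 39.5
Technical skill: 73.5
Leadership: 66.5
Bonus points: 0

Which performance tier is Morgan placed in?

C

Weighted total:
  Initiative 93 × 0.18 = 16.74
  Collaboration 93.5 × 0.28 = 26.18
  Productivity 52.5 × 0.12 = 6.3
  Customer focus 67 × 0.14 = 9.38
  Reliability 39.5 × 0.13 = 5.135
  Technical skill 73.5 × 0.1 = 7.35
  Leadership 66.5 × 0.05 = 3.325
Sum = 74.41
Bonus points: 74.41 + 0 = 74.41
74.41 is ≥ 74 and < 78 → C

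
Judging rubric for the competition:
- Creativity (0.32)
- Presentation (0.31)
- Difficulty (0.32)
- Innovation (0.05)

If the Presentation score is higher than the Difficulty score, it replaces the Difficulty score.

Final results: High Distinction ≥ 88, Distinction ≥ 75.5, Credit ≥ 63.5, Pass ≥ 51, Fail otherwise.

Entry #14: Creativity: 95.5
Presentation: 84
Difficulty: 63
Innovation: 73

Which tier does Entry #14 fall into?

Presentation (84) > Difficulty (63), so Difficulty counts as 84.
Weighted total:
  Creativity 95.5 × 0.32 = 30.56
  Presentation 84 × 0.31 = 26.04
  Difficulty 84 × 0.32 = 26.88
  Innovation 73 × 0.05 = 3.65
Sum = 87.13
87.13 is ≥ 75.5 and < 88 → Distinction

Distinction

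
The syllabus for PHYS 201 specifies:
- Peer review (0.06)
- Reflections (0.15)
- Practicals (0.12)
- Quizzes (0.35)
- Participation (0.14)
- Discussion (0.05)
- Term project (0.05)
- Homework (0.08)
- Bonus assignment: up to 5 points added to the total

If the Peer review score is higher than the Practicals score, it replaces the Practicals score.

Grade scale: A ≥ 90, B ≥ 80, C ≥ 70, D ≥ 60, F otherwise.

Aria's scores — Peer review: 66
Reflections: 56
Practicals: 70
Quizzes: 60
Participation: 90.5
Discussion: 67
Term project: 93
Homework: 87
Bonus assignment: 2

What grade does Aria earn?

C

Peer review (66) ≤ Practicals (70), so Practicals stays at 70.
Weighted total:
  Peer review 66 × 0.06 = 3.96
  Reflections 56 × 0.15 = 8.4
  Practicals 70 × 0.12 = 8.4
  Quizzes 60 × 0.35 = 21
  Participation 90.5 × 0.14 = 12.67
  Discussion 67 × 0.05 = 3.35
  Term project 93 × 0.05 = 4.65
  Homework 87 × 0.08 = 6.96
Sum = 69.39
Bonus assignment: 69.39 + 2 = 71.39
71.39 is ≥ 70 and < 80 → C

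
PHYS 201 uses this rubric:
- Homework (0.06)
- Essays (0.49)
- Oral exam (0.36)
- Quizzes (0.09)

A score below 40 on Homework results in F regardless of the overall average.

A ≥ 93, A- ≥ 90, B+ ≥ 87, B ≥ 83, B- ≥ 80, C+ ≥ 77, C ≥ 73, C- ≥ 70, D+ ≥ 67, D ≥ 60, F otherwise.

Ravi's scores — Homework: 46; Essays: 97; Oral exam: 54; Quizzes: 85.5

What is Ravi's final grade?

C+

Homework score 46 ≥ 40: minimum met.
Weighted total:
  Homework 46 × 0.06 = 2.76
  Essays 97 × 0.49 = 47.53
  Oral exam 54 × 0.36 = 19.44
  Quizzes 85.5 × 0.09 = 7.695
Sum = 77.425
77.425 is ≥ 77 and < 80 → C+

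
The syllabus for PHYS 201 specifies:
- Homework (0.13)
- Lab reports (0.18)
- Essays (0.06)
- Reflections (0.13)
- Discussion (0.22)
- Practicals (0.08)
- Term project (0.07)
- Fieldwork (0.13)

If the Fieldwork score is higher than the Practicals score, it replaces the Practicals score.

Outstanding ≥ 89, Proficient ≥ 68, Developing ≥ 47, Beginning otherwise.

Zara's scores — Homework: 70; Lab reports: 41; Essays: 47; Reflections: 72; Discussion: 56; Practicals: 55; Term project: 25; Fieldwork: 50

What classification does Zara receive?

Developing

Fieldwork (50) ≤ Practicals (55), so Practicals stays at 55.
Weighted total:
  Homework 70 × 0.13 = 9.1
  Lab reports 41 × 0.18 = 7.38
  Essays 47 × 0.06 = 2.82
  Reflections 72 × 0.13 = 9.36
  Discussion 56 × 0.22 = 12.32
  Practicals 55 × 0.08 = 4.4
  Term project 25 × 0.07 = 1.75
  Fieldwork 50 × 0.13 = 6.5
Sum = 53.63
53.63 is ≥ 47 and < 68 → Developing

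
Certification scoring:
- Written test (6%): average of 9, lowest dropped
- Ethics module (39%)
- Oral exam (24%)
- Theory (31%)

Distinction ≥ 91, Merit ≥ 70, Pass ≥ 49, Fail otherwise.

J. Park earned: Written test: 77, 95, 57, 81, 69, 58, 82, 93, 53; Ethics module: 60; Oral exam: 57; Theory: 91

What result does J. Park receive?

Pass

Written test: drop 53 → average of remaining 8 = 612/8 = 76.5
Weighted total:
  Written test 76.5 × 0.06 = 4.59
  Ethics module 60 × 0.39 = 23.4
  Oral exam 57 × 0.24 = 13.68
  Theory 91 × 0.31 = 28.21
Sum = 69.88
69.88 is ≥ 49 and < 70 → Pass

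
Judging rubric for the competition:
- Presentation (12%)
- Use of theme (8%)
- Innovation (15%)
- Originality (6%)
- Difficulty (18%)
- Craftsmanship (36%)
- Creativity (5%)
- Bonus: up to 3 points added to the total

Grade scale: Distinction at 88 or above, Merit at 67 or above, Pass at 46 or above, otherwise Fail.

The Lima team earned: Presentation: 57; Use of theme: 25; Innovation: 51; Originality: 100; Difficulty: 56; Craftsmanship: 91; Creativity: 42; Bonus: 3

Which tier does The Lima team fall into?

Weighted total:
  Presentation 57 × 0.12 = 6.84
  Use of theme 25 × 0.08 = 2
  Innovation 51 × 0.15 = 7.65
  Originality 100 × 0.06 = 6
  Difficulty 56 × 0.18 = 10.08
  Craftsmanship 91 × 0.36 = 32.76
  Creativity 42 × 0.05 = 2.1
Sum = 67.43
Bonus: 67.43 + 3 = 70.43
70.43 is ≥ 67 and < 88 → Merit

Merit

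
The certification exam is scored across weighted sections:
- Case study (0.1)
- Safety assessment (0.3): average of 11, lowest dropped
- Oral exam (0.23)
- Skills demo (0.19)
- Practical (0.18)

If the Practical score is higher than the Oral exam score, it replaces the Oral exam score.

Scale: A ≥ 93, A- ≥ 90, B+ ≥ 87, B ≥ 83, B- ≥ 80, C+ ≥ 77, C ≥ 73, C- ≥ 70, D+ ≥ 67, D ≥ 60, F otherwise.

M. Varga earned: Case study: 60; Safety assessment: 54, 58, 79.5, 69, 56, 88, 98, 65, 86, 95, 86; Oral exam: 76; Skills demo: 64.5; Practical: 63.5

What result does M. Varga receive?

Safety assessment: drop 54 → average of remaining 10 = 780.5/10 = 78.05
Practical (63.5) ≤ Oral exam (76), so Oral exam stays at 76.
Weighted total:
  Case study 60 × 0.1 = 6
  Safety assessment 78.05 × 0.3 = 23.415
  Oral exam 76 × 0.23 = 17.48
  Skills demo 64.5 × 0.19 = 12.255
  Practical 63.5 × 0.18 = 11.43
Sum = 70.58
70.58 is ≥ 70 and < 73 → C-

C-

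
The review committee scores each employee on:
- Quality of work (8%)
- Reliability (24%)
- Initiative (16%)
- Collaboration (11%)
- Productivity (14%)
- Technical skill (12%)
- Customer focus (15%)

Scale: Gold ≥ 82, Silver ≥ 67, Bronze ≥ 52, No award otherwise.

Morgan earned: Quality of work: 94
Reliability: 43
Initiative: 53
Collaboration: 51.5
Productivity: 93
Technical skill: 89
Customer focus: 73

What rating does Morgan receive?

Bronze

Weighted total:
  Quality of work 94 × 0.08 = 7.52
  Reliability 43 × 0.24 = 10.32
  Initiative 53 × 0.16 = 8.48
  Collaboration 51.5 × 0.11 = 5.665
  Productivity 93 × 0.14 = 13.02
  Technical skill 89 × 0.12 = 10.68
  Customer focus 73 × 0.15 = 10.95
Sum = 66.635
66.635 is ≥ 52 and < 67 → Bronze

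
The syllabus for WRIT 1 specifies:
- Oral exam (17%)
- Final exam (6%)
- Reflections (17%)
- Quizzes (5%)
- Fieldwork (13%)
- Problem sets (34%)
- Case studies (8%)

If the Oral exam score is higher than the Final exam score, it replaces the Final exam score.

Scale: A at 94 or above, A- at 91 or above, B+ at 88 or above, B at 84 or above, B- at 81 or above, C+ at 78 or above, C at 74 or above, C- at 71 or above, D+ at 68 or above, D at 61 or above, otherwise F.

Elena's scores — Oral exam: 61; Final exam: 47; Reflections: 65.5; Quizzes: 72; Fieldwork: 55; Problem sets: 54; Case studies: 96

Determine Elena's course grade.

D

Oral exam (61) > Final exam (47), so Final exam counts as 61.
Weighted total:
  Oral exam 61 × 0.17 = 10.37
  Final exam 61 × 0.06 = 3.66
  Reflections 65.5 × 0.17 = 11.135
  Quizzes 72 × 0.05 = 3.6
  Fieldwork 55 × 0.13 = 7.15
  Problem sets 54 × 0.34 = 18.36
  Case studies 96 × 0.08 = 7.68
Sum = 61.955
61.955 is ≥ 61 and < 68 → D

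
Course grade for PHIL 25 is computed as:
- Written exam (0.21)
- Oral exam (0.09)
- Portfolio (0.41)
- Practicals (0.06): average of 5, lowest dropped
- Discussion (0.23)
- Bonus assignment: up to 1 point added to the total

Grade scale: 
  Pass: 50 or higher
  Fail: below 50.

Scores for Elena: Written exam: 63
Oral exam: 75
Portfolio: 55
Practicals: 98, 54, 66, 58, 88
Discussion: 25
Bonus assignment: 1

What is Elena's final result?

Practicals: drop 54 → average of remaining 4 = 310/4 = 77.5
Weighted total:
  Written exam 63 × 0.21 = 13.23
  Oral exam 75 × 0.09 = 6.75
  Portfolio 55 × 0.41 = 22.55
  Practicals 77.5 × 0.06 = 4.65
  Discussion 25 × 0.23 = 5.75
Sum = 52.93
Bonus assignment: 52.93 + 1 = 53.93
53.93 ≥ 50 → Pass

Pass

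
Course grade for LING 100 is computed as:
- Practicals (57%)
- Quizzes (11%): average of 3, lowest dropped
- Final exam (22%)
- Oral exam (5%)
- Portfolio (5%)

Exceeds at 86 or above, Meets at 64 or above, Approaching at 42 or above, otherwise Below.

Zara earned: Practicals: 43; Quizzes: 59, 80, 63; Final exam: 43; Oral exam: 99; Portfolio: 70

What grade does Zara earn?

Quizzes: drop 59 → average of remaining 2 = 143/2 = 71.5
Weighted total:
  Practicals 43 × 0.57 = 24.51
  Quizzes 71.5 × 0.11 = 7.865
  Final exam 43 × 0.22 = 9.46
  Oral exam 99 × 0.05 = 4.95
  Portfolio 70 × 0.05 = 3.5
Sum = 50.285
50.285 is ≥ 42 and < 64 → Approaching

Approaching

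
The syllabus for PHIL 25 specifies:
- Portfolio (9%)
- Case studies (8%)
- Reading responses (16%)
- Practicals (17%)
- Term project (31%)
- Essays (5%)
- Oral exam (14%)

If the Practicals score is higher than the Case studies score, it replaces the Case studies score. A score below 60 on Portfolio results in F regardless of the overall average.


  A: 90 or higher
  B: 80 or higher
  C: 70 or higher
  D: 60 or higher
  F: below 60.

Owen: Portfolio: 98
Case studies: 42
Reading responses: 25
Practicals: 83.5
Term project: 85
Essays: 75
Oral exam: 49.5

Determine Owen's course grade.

Practicals (83.5) > Case studies (42), so Case studies counts as 83.5.
Portfolio score 98 ≥ 60: minimum met.
Weighted total:
  Portfolio 98 × 0.09 = 8.82
  Case studies 83.5 × 0.08 = 6.68
  Reading responses 25 × 0.16 = 4
  Practicals 83.5 × 0.17 = 14.195
  Term project 85 × 0.31 = 26.35
  Essays 75 × 0.05 = 3.75
  Oral exam 49.5 × 0.14 = 6.93
Sum = 70.725
70.725 is ≥ 70 and < 80 → C

C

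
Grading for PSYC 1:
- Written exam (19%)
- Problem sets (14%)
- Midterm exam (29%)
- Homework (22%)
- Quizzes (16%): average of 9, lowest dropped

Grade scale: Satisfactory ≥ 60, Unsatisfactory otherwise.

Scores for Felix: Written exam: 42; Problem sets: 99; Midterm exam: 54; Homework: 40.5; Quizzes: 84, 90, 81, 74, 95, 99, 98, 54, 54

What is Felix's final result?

Unsatisfactory

Quizzes: drop 54 → average of remaining 8 = 675/8 = 84.375
Weighted total:
  Written exam 42 × 0.19 = 7.98
  Problem sets 99 × 0.14 = 13.86
  Midterm exam 54 × 0.29 = 15.66
  Homework 40.5 × 0.22 = 8.91
  Quizzes 84.375 × 0.16 = 13.5
Sum = 59.91
59.91 < 60 → Unsatisfactory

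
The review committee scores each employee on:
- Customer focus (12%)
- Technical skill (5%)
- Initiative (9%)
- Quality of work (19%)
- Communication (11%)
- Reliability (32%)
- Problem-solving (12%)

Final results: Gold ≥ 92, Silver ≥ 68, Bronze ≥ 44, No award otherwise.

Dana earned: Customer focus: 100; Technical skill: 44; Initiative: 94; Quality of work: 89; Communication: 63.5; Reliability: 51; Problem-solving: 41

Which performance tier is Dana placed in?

Weighted total:
  Customer focus 100 × 0.12 = 12
  Technical skill 44 × 0.05 = 2.2
  Initiative 94 × 0.09 = 8.46
  Quality of work 89 × 0.19 = 16.91
  Communication 63.5 × 0.11 = 6.985
  Reliability 51 × 0.32 = 16.32
  Problem-solving 41 × 0.12 = 4.92
Sum = 67.795
67.795 is ≥ 44 and < 68 → Bronze

Bronze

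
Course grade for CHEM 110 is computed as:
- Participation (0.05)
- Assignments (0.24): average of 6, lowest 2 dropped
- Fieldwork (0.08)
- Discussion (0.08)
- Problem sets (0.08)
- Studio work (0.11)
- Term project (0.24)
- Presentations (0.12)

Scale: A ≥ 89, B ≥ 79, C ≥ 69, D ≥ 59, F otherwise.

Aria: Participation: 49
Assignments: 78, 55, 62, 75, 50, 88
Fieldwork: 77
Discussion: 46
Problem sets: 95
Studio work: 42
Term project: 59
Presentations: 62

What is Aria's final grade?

Assignments: drop 50, 55 → average of remaining 4 = 303/4 = 75.75
Weighted total:
  Participation 49 × 0.05 = 2.45
  Assignments 75.75 × 0.24 = 18.18
  Fieldwork 77 × 0.08 = 6.16
  Discussion 46 × 0.08 = 3.68
  Problem sets 95 × 0.08 = 7.6
  Studio work 42 × 0.11 = 4.62
  Term project 59 × 0.24 = 14.16
  Presentations 62 × 0.12 = 7.44
Sum = 64.29
64.29 is ≥ 59 and < 69 → D

D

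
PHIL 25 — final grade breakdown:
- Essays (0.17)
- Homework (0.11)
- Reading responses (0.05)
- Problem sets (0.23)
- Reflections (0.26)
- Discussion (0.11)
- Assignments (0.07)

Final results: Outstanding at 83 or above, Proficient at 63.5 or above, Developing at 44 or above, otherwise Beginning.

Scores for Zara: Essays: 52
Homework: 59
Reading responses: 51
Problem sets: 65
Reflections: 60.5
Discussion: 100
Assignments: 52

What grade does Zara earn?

Developing

Weighted total:
  Essays 52 × 0.17 = 8.84
  Homework 59 × 0.11 = 6.49
  Reading responses 51 × 0.05 = 2.55
  Problem sets 65 × 0.23 = 14.95
  Reflections 60.5 × 0.26 = 15.73
  Discussion 100 × 0.11 = 11
  Assignments 52 × 0.07 = 3.64
Sum = 63.2
63.2 is ≥ 44 and < 63.5 → Developing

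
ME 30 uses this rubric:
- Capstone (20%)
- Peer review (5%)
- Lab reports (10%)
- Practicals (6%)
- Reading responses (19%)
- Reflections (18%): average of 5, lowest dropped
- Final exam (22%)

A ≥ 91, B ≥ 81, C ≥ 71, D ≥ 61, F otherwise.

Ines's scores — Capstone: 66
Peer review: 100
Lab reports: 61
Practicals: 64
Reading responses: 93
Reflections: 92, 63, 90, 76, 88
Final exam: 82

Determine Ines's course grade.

Reflections: drop 63 → average of remaining 4 = 346/4 = 86.5
Weighted total:
  Capstone 66 × 0.2 = 13.2
  Peer review 100 × 0.05 = 5
  Lab reports 61 × 0.1 = 6.1
  Practicals 64 × 0.06 = 3.84
  Reading responses 93 × 0.19 = 17.67
  Reflections 86.5 × 0.18 = 15.57
  Final exam 82 × 0.22 = 18.04
Sum = 79.42
79.42 is ≥ 71 and < 81 → C

C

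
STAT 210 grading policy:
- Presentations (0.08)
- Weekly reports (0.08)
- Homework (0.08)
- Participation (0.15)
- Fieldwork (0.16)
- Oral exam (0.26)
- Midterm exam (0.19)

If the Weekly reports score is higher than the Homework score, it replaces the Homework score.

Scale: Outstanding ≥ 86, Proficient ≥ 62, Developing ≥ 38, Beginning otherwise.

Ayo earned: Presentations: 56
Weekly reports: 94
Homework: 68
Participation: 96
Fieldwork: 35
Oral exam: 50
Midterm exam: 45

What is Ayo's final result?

Weekly reports (94) > Homework (68), so Homework counts as 94.
Weighted total:
  Presentations 56 × 0.08 = 4.48
  Weekly reports 94 × 0.08 = 7.52
  Homework 94 × 0.08 = 7.52
  Participation 96 × 0.15 = 14.4
  Fieldwork 35 × 0.16 = 5.6
  Oral exam 50 × 0.26 = 13
  Midterm exam 45 × 0.19 = 8.55
Sum = 61.07
61.07 is ≥ 38 and < 62 → Developing

Developing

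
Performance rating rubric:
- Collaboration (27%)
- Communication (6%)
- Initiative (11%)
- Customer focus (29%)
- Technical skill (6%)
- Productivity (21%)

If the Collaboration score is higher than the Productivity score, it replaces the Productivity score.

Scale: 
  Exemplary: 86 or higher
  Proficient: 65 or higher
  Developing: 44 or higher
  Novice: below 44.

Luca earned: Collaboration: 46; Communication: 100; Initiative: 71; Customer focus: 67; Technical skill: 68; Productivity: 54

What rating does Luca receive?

Developing

Collaboration (46) ≤ Productivity (54), so Productivity stays at 54.
Weighted total:
  Collaboration 46 × 0.27 = 12.42
  Communication 100 × 0.06 = 6
  Initiative 71 × 0.11 = 7.81
  Customer focus 67 × 0.29 = 19.43
  Technical skill 68 × 0.06 = 4.08
  Productivity 54 × 0.21 = 11.34
Sum = 61.08
61.08 is ≥ 44 and < 65 → Developing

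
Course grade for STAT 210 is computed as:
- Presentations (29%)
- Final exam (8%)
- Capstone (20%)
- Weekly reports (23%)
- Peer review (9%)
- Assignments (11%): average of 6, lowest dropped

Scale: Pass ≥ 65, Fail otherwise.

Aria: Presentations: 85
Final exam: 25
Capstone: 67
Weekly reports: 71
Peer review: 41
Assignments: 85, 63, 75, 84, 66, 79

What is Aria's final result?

Assignments: drop 63 → average of remaining 5 = 389/5 = 77.8
Weighted total:
  Presentations 85 × 0.29 = 24.65
  Final exam 25 × 0.08 = 2
  Capstone 67 × 0.2 = 13.4
  Weekly reports 71 × 0.23 = 16.33
  Peer review 41 × 0.09 = 3.69
  Assignments 77.8 × 0.11 = 8.558
Sum = 68.628
68.628 ≥ 65 → Pass

Pass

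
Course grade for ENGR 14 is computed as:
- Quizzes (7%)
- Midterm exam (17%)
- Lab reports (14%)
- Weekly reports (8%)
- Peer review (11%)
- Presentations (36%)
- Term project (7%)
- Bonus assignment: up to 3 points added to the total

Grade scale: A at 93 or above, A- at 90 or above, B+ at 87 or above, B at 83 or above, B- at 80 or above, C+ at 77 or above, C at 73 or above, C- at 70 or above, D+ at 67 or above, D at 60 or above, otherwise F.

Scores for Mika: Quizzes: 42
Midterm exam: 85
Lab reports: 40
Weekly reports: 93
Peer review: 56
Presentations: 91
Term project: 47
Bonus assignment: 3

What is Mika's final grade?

Weighted total:
  Quizzes 42 × 0.07 = 2.94
  Midterm exam 85 × 0.17 = 14.45
  Lab reports 40 × 0.14 = 5.6
  Weekly reports 93 × 0.08 = 7.44
  Peer review 56 × 0.11 = 6.16
  Presentations 91 × 0.36 = 32.76
  Term project 47 × 0.07 = 3.29
Sum = 72.64
Bonus assignment: 72.64 + 3 = 75.64
75.64 is ≥ 73 and < 77 → C

C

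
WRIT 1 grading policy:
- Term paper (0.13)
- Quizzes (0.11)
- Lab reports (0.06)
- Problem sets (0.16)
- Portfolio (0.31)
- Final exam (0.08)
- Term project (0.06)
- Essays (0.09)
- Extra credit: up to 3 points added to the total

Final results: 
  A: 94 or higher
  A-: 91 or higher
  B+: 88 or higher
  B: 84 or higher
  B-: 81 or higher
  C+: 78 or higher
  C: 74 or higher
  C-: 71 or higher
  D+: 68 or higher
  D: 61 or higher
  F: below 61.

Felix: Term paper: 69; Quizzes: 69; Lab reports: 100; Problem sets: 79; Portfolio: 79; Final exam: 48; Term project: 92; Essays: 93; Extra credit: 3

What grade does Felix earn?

C+

Weighted total:
  Term paper 69 × 0.13 = 8.97
  Quizzes 69 × 0.11 = 7.59
  Lab reports 100 × 0.06 = 6
  Problem sets 79 × 0.16 = 12.64
  Portfolio 79 × 0.31 = 24.49
  Final exam 48 × 0.08 = 3.84
  Term project 92 × 0.06 = 5.52
  Essays 93 × 0.09 = 8.37
Sum = 77.42
Extra credit: 77.42 + 3 = 80.42
80.42 is ≥ 78 and < 81 → C+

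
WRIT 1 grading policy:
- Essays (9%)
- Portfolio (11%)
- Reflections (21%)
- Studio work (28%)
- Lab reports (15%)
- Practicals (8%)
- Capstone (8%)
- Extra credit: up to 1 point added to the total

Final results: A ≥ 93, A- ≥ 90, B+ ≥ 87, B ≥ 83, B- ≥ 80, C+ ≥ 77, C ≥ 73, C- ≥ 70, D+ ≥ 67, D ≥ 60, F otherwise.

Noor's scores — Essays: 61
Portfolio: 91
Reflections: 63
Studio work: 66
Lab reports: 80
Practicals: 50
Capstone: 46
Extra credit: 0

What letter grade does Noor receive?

D

Weighted total:
  Essays 61 × 0.09 = 5.49
  Portfolio 91 × 0.11 = 10.01
  Reflections 63 × 0.21 = 13.23
  Studio work 66 × 0.28 = 18.48
  Lab reports 80 × 0.15 = 12
  Practicals 50 × 0.08 = 4
  Capstone 46 × 0.08 = 3.68
Sum = 66.89
Extra credit: 66.89 + 0 = 66.89
66.89 is ≥ 60 and < 67 → D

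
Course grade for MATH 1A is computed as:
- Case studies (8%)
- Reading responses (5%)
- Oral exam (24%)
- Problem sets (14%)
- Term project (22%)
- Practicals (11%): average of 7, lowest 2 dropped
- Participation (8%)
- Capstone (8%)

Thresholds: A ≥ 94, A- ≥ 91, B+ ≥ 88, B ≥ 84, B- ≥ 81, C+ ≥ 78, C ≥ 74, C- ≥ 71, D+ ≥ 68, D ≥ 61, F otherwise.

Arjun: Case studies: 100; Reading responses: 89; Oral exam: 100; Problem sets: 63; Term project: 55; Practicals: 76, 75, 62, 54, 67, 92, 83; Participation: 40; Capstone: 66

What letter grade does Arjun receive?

C

Practicals: drop 54, 62 → average of remaining 5 = 393/5 = 78.6
Weighted total:
  Case studies 100 × 0.08 = 8
  Reading responses 89 × 0.05 = 4.45
  Oral exam 100 × 0.24 = 24
  Problem sets 63 × 0.14 = 8.82
  Term project 55 × 0.22 = 12.1
  Practicals 78.6 × 0.11 = 8.646
  Participation 40 × 0.08 = 3.2
  Capstone 66 × 0.08 = 5.28
Sum = 74.496
74.496 is ≥ 74 and < 78 → C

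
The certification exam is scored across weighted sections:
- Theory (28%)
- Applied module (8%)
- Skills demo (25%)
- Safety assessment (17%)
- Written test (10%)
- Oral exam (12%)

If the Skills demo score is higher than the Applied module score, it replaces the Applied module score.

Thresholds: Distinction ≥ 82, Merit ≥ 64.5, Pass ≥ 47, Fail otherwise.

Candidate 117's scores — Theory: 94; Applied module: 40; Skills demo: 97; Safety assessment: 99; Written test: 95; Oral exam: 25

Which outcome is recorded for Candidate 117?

Distinction

Skills demo (97) > Applied module (40), so Applied module counts as 97.
Weighted total:
  Theory 94 × 0.28 = 26.32
  Applied module 97 × 0.08 = 7.76
  Skills demo 97 × 0.25 = 24.25
  Safety assessment 99 × 0.17 = 16.83
  Written test 95 × 0.1 = 9.5
  Oral exam 25 × 0.12 = 3
Sum = 87.66
87.66 ≥ 82 → Distinction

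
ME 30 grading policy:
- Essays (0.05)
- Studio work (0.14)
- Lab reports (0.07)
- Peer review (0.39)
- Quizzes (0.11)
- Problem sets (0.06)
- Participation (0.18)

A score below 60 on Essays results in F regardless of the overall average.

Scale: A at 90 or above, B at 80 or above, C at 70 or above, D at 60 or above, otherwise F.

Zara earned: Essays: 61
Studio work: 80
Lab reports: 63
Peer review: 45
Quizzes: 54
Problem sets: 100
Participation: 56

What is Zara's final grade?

F

Essays score 61 ≥ 60: minimum met.
Weighted total:
  Essays 61 × 0.05 = 3.05
  Studio work 80 × 0.14 = 11.2
  Lab reports 63 × 0.07 = 4.41
  Peer review 45 × 0.39 = 17.55
  Quizzes 54 × 0.11 = 5.94
  Problem sets 100 × 0.06 = 6
  Participation 56 × 0.18 = 10.08
Sum = 58.23
58.23 < 60 → F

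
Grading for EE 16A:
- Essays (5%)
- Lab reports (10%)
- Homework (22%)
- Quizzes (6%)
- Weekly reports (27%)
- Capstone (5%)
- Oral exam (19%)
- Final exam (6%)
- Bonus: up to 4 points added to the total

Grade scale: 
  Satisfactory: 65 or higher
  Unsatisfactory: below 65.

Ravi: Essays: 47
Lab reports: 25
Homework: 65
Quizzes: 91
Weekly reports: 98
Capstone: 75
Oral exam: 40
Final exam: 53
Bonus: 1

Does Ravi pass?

Weighted total:
  Essays 47 × 0.05 = 2.35
  Lab reports 25 × 0.1 = 2.5
  Homework 65 × 0.22 = 14.3
  Quizzes 91 × 0.06 = 5.46
  Weekly reports 98 × 0.27 = 26.46
  Capstone 75 × 0.05 = 3.75
  Oral exam 40 × 0.19 = 7.6
  Final exam 53 × 0.06 = 3.18
Sum = 65.6
Bonus: 65.6 + 1 = 66.6
66.6 ≥ 65 → Satisfactory

Satisfactory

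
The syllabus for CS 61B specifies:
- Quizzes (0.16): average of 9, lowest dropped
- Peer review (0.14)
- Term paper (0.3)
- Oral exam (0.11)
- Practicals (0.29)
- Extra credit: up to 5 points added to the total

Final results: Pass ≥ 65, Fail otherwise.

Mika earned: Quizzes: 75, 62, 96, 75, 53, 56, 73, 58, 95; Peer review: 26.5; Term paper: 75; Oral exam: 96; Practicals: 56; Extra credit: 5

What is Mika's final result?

Pass

Quizzes: drop 53 → average of remaining 8 = 590/8 = 73.75
Weighted total:
  Quizzes 73.75 × 0.16 = 11.8
  Peer review 26.5 × 0.14 = 3.71
  Term paper 75 × 0.3 = 22.5
  Oral exam 96 × 0.11 = 10.56
  Practicals 56 × 0.29 = 16.24
Sum = 64.81
Extra credit: 64.81 + 5 = 69.81
69.81 ≥ 65 → Pass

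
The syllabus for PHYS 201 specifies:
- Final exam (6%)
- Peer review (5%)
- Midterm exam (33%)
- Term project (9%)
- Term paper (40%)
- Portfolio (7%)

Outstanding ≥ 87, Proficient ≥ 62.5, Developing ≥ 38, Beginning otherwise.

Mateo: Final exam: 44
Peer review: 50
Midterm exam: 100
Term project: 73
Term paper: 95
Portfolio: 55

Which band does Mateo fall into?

Proficient

Weighted total:
  Final exam 44 × 0.06 = 2.64
  Peer review 50 × 0.05 = 2.5
  Midterm exam 100 × 0.33 = 33
  Term project 73 × 0.09 = 6.57
  Term paper 95 × 0.4 = 38
  Portfolio 55 × 0.07 = 3.85
Sum = 86.56
86.56 is ≥ 62.5 and < 87 → Proficient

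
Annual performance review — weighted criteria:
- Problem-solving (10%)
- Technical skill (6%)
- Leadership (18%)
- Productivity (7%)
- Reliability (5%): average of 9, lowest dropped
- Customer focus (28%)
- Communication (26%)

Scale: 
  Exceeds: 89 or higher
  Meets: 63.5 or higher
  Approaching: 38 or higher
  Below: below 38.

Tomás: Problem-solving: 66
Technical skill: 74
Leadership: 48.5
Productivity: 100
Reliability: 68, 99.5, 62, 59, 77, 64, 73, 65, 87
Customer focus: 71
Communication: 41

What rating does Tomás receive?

Approaching

Reliability: drop 59 → average of remaining 8 = 595.5/8 = 74.4375
Weighted total:
  Problem-solving 66 × 0.1 = 6.6
  Technical skill 74 × 0.06 = 4.44
  Leadership 48.5 × 0.18 = 8.73
  Productivity 100 × 0.07 = 7
  Reliability 74.4375 × 0.05 = 3.721875
  Customer focus 71 × 0.28 = 19.88
  Communication 41 × 0.26 = 10.66
Sum = 61.031875
61.031875 is ≥ 38 and < 63.5 → Approaching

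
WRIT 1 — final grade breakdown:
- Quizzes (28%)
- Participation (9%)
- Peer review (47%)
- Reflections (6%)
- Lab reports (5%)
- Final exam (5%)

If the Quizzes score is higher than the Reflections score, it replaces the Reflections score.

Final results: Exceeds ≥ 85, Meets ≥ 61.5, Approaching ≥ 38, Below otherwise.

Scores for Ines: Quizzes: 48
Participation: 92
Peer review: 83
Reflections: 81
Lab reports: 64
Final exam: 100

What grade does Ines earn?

Quizzes (48) ≤ Reflections (81), so Reflections stays at 81.
Weighted total:
  Quizzes 48 × 0.28 = 13.44
  Participation 92 × 0.09 = 8.28
  Peer review 83 × 0.47 = 39.01
  Reflections 81 × 0.06 = 4.86
  Lab reports 64 × 0.05 = 3.2
  Final exam 100 × 0.05 = 5
Sum = 73.79
73.79 is ≥ 61.5 and < 85 → Meets

Meets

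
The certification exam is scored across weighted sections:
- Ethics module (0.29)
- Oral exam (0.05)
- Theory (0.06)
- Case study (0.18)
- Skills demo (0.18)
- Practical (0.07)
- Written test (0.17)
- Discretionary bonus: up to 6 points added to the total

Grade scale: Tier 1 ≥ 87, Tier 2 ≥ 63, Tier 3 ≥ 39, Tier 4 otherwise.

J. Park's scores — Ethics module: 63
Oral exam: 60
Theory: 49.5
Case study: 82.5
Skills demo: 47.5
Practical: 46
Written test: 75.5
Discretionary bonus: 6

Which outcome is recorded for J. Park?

Weighted total:
  Ethics module 63 × 0.29 = 18.27
  Oral exam 60 × 0.05 = 3
  Theory 49.5 × 0.06 = 2.97
  Case study 82.5 × 0.18 = 14.85
  Skills demo 47.5 × 0.18 = 8.55
  Practical 46 × 0.07 = 3.22
  Written test 75.5 × 0.17 = 12.835
Sum = 63.695
Discretionary bonus: 63.695 + 6 = 69.695
69.695 is ≥ 63 and < 87 → Tier 2

Tier 2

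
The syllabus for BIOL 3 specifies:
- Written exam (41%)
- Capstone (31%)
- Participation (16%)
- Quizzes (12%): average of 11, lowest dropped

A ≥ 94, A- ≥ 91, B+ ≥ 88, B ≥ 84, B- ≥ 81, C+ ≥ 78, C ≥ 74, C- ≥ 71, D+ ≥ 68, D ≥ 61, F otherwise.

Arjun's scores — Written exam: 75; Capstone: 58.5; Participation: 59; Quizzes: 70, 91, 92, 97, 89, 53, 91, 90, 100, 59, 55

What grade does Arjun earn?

Quizzes: drop 53 → average of remaining 10 = 834/10 = 83.4
Weighted total:
  Written exam 75 × 0.41 = 30.75
  Capstone 58.5 × 0.31 = 18.135
  Participation 59 × 0.16 = 9.44
  Quizzes 83.4 × 0.12 = 10.008
Sum = 68.333
68.333 is ≥ 68 and < 71 → D+

D+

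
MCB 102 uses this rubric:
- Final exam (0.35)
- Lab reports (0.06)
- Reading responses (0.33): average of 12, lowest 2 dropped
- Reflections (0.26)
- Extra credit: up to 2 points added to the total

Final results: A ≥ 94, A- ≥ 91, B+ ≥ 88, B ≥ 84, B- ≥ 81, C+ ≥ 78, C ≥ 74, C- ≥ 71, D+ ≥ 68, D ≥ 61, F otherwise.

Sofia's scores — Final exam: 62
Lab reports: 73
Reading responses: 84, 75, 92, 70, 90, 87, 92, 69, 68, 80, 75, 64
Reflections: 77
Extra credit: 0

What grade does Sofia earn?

C-

Reading responses: drop 64, 68 → average of remaining 10 = 814/10 = 81.4
Weighted total:
  Final exam 62 × 0.35 = 21.7
  Lab reports 73 × 0.06 = 4.38
  Reading responses 81.4 × 0.33 = 26.862
  Reflections 77 × 0.26 = 20.02
Sum = 72.962
Extra credit: 72.962 + 0 = 72.962
72.962 is ≥ 71 and < 74 → C-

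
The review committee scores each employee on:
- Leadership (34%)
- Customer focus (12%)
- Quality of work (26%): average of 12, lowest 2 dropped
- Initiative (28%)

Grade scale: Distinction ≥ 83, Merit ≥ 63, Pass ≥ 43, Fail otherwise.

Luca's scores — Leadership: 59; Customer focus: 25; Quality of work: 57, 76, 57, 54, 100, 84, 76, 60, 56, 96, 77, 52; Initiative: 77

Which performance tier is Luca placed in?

Quality of work: drop 52, 54 → average of remaining 10 = 739/10 = 73.9
Weighted total:
  Leadership 59 × 0.34 = 20.06
  Customer focus 25 × 0.12 = 3
  Quality of work 73.9 × 0.26 = 19.214
  Initiative 77 × 0.28 = 21.56
Sum = 63.834
63.834 is ≥ 63 and < 83 → Merit

Merit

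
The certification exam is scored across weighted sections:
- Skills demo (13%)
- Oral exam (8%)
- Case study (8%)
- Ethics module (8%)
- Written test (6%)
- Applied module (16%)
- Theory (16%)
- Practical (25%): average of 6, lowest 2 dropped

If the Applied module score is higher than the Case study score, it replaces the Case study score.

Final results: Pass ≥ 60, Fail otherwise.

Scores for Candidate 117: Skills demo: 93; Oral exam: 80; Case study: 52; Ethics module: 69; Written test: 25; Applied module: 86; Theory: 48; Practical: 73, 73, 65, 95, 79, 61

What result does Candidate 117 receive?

Practical: drop 61, 65 → average of remaining 4 = 320/4 = 80
Applied module (86) > Case study (52), so Case study counts as 86.
Weighted total:
  Skills demo 93 × 0.13 = 12.09
  Oral exam 80 × 0.08 = 6.4
  Case study 86 × 0.08 = 6.88
  Ethics module 69 × 0.08 = 5.52
  Written test 25 × 0.06 = 1.5
  Applied module 86 × 0.16 = 13.76
  Theory 48 × 0.16 = 7.68
  Practical 80 × 0.25 = 20
Sum = 73.83
73.83 ≥ 60 → Pass

Pass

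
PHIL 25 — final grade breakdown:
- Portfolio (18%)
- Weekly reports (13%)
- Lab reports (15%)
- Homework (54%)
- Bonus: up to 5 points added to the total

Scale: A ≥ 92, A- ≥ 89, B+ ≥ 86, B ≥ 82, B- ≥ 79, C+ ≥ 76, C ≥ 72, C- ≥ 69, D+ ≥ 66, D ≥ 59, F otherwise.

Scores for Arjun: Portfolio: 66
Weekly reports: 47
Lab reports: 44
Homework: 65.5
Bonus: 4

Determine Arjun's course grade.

Weighted total:
  Portfolio 66 × 0.18 = 11.88
  Weekly reports 47 × 0.13 = 6.11
  Lab reports 44 × 0.15 = 6.6
  Homework 65.5 × 0.54 = 35.37
Sum = 59.96
Bonus: 59.96 + 4 = 63.96
63.96 is ≥ 59 and < 66 → D

D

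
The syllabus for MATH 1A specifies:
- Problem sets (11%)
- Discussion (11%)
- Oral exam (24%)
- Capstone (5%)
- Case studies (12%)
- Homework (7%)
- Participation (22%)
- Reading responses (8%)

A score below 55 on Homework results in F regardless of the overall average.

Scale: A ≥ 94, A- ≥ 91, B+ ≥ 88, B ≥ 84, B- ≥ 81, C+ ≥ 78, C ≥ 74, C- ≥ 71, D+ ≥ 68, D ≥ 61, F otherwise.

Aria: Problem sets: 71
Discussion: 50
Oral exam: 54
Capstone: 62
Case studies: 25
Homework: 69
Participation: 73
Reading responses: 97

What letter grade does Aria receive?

D

Homework score 69 ≥ 55: minimum met.
Weighted total:
  Problem sets 71 × 0.11 = 7.81
  Discussion 50 × 0.11 = 5.5
  Oral exam 54 × 0.24 = 12.96
  Capstone 62 × 0.05 = 3.1
  Case studies 25 × 0.12 = 3
  Homework 69 × 0.07 = 4.83
  Participation 73 × 0.22 = 16.06
  Reading responses 97 × 0.08 = 7.76
Sum = 61.02
61.02 is ≥ 61 and < 68 → D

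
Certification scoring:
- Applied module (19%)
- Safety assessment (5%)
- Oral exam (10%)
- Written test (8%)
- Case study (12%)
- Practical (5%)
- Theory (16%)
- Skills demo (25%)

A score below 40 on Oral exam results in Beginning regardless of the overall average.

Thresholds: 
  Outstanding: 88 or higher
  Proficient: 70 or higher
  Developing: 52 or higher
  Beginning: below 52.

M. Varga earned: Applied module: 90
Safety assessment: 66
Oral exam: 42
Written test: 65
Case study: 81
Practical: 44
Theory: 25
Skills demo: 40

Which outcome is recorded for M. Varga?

Developing

Oral exam score 42 ≥ 40: minimum met.
Weighted total:
  Applied module 90 × 0.19 = 17.1
  Safety assessment 66 × 0.05 = 3.3
  Oral exam 42 × 0.1 = 4.2
  Written test 65 × 0.08 = 5.2
  Case study 81 × 0.12 = 9.72
  Practical 44 × 0.05 = 2.2
  Theory 25 × 0.16 = 4
  Skills demo 40 × 0.25 = 10
Sum = 55.72
55.72 is ≥ 52 and < 70 → Developing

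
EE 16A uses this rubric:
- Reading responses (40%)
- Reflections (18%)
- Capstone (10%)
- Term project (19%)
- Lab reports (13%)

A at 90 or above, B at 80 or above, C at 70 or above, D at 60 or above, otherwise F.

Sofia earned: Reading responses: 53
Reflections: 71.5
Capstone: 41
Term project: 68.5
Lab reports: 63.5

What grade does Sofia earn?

F

Weighted total:
  Reading responses 53 × 0.4 = 21.2
  Reflections 71.5 × 0.18 = 12.87
  Capstone 41 × 0.1 = 4.1
  Term project 68.5 × 0.19 = 13.015
  Lab reports 63.5 × 0.13 = 8.255
Sum = 59.44
59.44 < 60 → F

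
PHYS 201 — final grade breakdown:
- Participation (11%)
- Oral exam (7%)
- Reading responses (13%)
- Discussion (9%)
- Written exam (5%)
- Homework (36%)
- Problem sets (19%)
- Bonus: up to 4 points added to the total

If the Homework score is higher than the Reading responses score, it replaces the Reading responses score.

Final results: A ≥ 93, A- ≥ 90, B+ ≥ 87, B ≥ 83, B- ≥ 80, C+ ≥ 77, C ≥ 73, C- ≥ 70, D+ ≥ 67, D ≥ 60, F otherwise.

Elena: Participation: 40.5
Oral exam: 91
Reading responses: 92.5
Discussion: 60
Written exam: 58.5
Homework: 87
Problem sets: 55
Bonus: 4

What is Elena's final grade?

Homework (87) ≤ Reading responses (92.5), so Reading responses stays at 92.5.
Weighted total:
  Participation 40.5 × 0.11 = 4.455
  Oral exam 91 × 0.07 = 6.37
  Reading responses 92.5 × 0.13 = 12.025
  Discussion 60 × 0.09 = 5.4
  Written exam 58.5 × 0.05 = 2.925
  Homework 87 × 0.36 = 31.32
  Problem sets 55 × 0.19 = 10.45
Sum = 72.945
Bonus: 72.945 + 4 = 76.945
76.945 is ≥ 73 and < 77 → C

C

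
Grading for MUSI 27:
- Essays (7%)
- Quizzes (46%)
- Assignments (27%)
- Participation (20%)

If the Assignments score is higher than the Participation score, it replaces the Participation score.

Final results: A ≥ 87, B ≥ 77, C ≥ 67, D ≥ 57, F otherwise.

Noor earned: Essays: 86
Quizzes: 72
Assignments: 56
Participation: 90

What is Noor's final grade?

Assignments (56) ≤ Participation (90), so Participation stays at 90.
Weighted total:
  Essays 86 × 0.07 = 6.02
  Quizzes 72 × 0.46 = 33.12
  Assignments 56 × 0.27 = 15.12
  Participation 90 × 0.2 = 18
Sum = 72.26
72.26 is ≥ 67 and < 77 → C

C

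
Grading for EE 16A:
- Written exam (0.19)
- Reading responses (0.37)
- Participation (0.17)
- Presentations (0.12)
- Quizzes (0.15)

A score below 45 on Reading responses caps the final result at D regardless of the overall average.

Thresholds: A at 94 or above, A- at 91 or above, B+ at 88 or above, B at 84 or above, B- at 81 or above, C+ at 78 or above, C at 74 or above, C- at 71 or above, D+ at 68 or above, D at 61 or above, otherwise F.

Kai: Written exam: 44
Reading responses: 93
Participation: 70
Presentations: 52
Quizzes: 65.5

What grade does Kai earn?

Reading responses score 93 ≥ 45: minimum met.
Weighted total:
  Written exam 44 × 0.19 = 8.36
  Reading responses 93 × 0.37 = 34.41
  Participation 70 × 0.17 = 11.9
  Presentations 52 × 0.12 = 6.24
  Quizzes 65.5 × 0.15 = 9.825
Sum = 70.735
70.735 is ≥ 68 and < 71 → D+

D+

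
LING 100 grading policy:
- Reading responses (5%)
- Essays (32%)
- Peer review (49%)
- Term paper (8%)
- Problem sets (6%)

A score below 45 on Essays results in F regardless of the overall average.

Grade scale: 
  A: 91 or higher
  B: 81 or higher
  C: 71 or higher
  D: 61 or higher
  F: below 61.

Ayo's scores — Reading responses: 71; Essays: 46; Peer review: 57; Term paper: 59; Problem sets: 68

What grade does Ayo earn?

F

Essays score 46 ≥ 45: minimum met.
Weighted total:
  Reading responses 71 × 0.05 = 3.55
  Essays 46 × 0.32 = 14.72
  Peer review 57 × 0.49 = 27.93
  Term paper 59 × 0.08 = 4.72
  Problem sets 68 × 0.06 = 4.08
Sum = 55
55 < 61 → F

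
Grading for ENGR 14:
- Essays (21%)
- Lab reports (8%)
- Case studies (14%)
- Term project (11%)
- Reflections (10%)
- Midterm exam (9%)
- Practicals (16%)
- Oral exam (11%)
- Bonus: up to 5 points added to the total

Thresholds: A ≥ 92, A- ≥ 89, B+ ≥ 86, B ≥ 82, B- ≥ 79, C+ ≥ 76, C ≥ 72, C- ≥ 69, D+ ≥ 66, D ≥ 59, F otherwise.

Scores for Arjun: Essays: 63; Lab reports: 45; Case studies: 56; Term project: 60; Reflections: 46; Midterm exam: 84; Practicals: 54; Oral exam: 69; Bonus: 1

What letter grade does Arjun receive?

D

Weighted total:
  Essays 63 × 0.21 = 13.23
  Lab reports 45 × 0.08 = 3.6
  Case studies 56 × 0.14 = 7.84
  Term project 60 × 0.11 = 6.6
  Reflections 46 × 0.1 = 4.6
  Midterm exam 84 × 0.09 = 7.56
  Practicals 54 × 0.16 = 8.64
  Oral exam 69 × 0.11 = 7.59
Sum = 59.66
Bonus: 59.66 + 1 = 60.66
60.66 is ≥ 59 and < 66 → D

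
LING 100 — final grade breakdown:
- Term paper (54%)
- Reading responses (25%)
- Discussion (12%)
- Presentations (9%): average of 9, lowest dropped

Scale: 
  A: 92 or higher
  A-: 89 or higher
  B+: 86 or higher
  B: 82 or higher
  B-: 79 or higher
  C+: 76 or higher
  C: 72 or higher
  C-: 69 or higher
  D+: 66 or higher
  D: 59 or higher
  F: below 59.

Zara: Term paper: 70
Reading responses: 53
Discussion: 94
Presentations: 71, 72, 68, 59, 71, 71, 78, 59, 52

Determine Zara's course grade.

D+

Presentations: drop 52 → average of remaining 8 = 549/8 = 68.625
Weighted total:
  Term paper 70 × 0.54 = 37.8
  Reading responses 53 × 0.25 = 13.25
  Discussion 94 × 0.12 = 11.28
  Presentations 68.625 × 0.09 = 6.17625
Sum = 68.50625
68.50625 is ≥ 66 and < 69 → D+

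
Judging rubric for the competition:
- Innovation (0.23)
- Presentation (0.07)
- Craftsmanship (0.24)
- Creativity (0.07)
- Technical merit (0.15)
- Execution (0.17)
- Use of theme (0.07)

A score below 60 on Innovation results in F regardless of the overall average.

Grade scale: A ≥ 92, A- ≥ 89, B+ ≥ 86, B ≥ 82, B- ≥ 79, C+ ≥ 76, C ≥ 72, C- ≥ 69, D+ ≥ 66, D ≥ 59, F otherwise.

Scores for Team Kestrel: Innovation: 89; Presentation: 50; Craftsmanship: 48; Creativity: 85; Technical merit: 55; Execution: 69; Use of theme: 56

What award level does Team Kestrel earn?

Innovation score 89 ≥ 60: minimum met.
Weighted total:
  Innovation 89 × 0.23 = 20.47
  Presentation 50 × 0.07 = 3.5
  Craftsmanship 48 × 0.24 = 11.52
  Creativity 85 × 0.07 = 5.95
  Technical merit 55 × 0.15 = 8.25
  Execution 69 × 0.17 = 11.73
  Use of theme 56 × 0.07 = 3.92
Sum = 65.34
65.34 is ≥ 59 and < 66 → D

D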